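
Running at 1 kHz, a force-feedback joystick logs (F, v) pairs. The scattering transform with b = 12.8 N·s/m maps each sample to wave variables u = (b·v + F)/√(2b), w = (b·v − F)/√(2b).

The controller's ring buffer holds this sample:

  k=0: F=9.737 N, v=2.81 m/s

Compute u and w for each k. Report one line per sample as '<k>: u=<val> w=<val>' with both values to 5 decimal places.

k=0: b·v=12.8×2.81=35.96800; √(2b)=5.05964; u=(35.96800+9.737)/5.05964=9.03324, w=(35.96800−9.737)/5.05964=5.18436

0: u=9.03324 w=5.18436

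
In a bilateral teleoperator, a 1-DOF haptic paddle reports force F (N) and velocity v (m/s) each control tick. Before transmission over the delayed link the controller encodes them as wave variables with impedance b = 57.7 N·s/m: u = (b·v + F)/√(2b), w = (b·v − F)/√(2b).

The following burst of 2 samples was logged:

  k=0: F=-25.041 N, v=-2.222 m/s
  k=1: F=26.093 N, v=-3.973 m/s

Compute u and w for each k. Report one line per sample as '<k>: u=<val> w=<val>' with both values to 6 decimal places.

0: u=-14.265885 w=-9.603815
1: u=-18.910891 w=-23.768820

k=0: b·v=57.7×(-2.222)=-128.209400; √(2b)=10.742439; u=(-128.209400+(-25.041))/10.742439=-14.265885, w=(-128.209400−(-25.041))/10.742439=-9.603815
k=1: b·v=57.7×(-3.973)=-229.242100; √(2b)=10.742439; u=(-229.242100+26.093)/10.742439=-18.910891, w=(-229.242100−26.093)/10.742439=-23.768820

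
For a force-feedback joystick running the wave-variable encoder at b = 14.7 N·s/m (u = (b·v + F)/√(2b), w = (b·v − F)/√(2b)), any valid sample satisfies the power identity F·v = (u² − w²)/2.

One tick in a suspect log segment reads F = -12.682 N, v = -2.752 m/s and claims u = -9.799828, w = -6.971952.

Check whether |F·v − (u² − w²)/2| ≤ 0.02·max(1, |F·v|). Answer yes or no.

no

F·v = (-12.682)×(-2.752) = 34.900864 W.
(u² − w²)/2 = (96.036629 − 48.608115)/2 = 23.714257 W.
|Δ| = 11.186607;  2% of max(1, |F·v|) = 0.698017.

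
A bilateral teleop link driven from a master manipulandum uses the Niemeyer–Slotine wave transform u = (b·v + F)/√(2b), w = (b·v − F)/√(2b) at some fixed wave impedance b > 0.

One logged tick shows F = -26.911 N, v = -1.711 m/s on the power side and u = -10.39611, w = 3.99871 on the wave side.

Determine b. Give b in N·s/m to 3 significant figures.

u + w = -6.3974;  u + w = √(2b)·v, so √(2b) = -6.3974/(-1.711) = 3.7390.
b = (√(2b))²/2 = 13.9800/2 = 6.9900.
(Check via u − w = 2F/√(2b): u − w = -14.3948, 2F/√(2b) = -14.3948.)

b = 6.99 N·s/m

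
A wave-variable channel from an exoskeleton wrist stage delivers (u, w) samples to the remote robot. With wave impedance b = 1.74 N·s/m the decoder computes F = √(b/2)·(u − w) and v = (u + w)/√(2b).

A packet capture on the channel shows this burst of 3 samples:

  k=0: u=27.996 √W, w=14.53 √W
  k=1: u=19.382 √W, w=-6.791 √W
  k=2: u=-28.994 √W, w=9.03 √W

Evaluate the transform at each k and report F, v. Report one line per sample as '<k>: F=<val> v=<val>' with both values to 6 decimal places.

k=0: u−w=13.466000, u+w=42.526000; √(b/2)=0.932738, √(2b)=1.865476; F=0.932738×13.466=12.560249, v=42.526000/1.865476=22.796329
k=1: u−w=26.173000, u+w=12.591000; √(b/2)=0.932738, √(2b)=1.865476; F=0.932738×26.173=24.412549, v=12.591000/1.865476=6.749484
k=2: u−w=-38.024000, u+w=-19.964000; √(b/2)=0.932738, √(2b)=1.865476; F=0.932738×(-38.024)=-35.466426, v=-19.964000/1.865476=-10.701827

0: F=12.560249 v=22.796329
1: F=24.412549 v=6.749484
2: F=-35.466426 v=-10.701827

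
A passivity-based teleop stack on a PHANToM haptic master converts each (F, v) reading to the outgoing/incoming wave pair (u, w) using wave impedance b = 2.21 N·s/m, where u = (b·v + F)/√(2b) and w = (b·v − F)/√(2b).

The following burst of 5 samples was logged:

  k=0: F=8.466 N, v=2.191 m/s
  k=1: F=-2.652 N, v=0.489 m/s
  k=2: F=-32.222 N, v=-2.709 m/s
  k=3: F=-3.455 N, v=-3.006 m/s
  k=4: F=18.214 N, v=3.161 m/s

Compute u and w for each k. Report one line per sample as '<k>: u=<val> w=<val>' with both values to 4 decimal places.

0: u=6.3300 w=-1.7237
1: u=-0.7474 w=1.7755
2: u=-18.1741 w=12.4788
3: u=-4.8033 w=-1.5165
4: u=11.9863 w=-5.3407

k=0: b·v=2.21×2.191=4.8421; √(2b)=2.1024; u=(4.8421+8.466)/2.1024=6.3300, w=(4.8421−8.466)/2.1024=-1.7237
k=1: b·v=2.21×0.489=1.0807; √(2b)=2.1024; u=(1.0807+(-2.652))/2.1024=-0.7474, w=(1.0807−(-2.652))/2.1024=1.7755
k=2: b·v=2.21×(-2.709)=-5.9869; √(2b)=2.1024; u=(-5.9869+(-32.222))/2.1024=-18.1741, w=(-5.9869−(-32.222))/2.1024=12.4788
k=3: b·v=2.21×(-3.006)=-6.6433; √(2b)=2.1024; u=(-6.6433+(-3.455))/2.1024=-4.8033, w=(-6.6433−(-3.455))/2.1024=-1.5165
k=4: b·v=2.21×3.161=6.9858; √(2b)=2.1024; u=(6.9858+18.214)/2.1024=11.9863, w=(6.9858−18.214)/2.1024=-5.3407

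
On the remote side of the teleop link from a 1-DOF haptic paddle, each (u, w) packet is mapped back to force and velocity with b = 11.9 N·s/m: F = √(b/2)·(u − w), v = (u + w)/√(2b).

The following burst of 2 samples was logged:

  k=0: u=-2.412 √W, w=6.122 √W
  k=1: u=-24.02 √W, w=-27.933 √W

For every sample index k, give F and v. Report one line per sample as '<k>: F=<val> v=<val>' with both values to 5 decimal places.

0: F=-20.81666 v=0.76048
1: F=9.54483 v=-10.64933

k=0: u−w=-8.53400, u+w=3.71000; √(b/2)=2.43926, √(2b)=4.87852; F=2.43926×(-8.534)=-20.81666, v=3.71000/4.87852=0.76048
k=1: u−w=3.91300, u+w=-51.95300; √(b/2)=2.43926, √(2b)=4.87852; F=2.43926×3.913=9.54483, v=-51.95300/4.87852=-10.64933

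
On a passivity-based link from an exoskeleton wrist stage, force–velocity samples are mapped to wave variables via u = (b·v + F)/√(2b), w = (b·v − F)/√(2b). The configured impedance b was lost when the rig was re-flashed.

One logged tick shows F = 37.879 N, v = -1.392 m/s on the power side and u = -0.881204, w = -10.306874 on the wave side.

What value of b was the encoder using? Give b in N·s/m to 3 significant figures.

b = 32.3 N·s/m

u + w = -11.188078;  u + w = √(2b)·v, so √(2b) = -11.188078/(-1.392) = 8.037412.
b = (√(2b))²/2 = 64.599997/2 = 32.299999.
(Check via u − w = 2F/√(2b): u − w = 9.425670, 2F/√(2b) = 9.425670.)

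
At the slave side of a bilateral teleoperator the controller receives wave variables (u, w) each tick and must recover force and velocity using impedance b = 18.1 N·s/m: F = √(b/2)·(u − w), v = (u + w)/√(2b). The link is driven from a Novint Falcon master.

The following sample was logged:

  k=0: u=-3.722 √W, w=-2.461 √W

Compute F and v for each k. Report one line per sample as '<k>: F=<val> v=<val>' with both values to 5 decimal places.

k=0: u−w=-1.26100, u+w=-6.18300; √(b/2)=3.00832, √(2b)=6.01664; F=3.00832×(-1.261)=-3.79349, v=-6.18300/6.01664=-1.02765

0: F=-3.79349 v=-1.02765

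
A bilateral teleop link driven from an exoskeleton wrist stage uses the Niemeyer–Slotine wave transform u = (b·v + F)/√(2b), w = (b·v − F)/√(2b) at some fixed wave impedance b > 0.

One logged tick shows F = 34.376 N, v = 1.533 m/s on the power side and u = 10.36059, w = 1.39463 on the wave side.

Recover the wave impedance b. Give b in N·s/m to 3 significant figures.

b = 29.4 N·s/m

u + w = 11.7552;  u + w = √(2b)·v, so √(2b) = 11.7552/1.533 = 7.6681.
b = (√(2b))²/2 = 58.8000/2 = 29.4000.
(Check via u − w = 2F/√(2b): u − w = 8.9660, 2F/√(2b) = 8.9660.)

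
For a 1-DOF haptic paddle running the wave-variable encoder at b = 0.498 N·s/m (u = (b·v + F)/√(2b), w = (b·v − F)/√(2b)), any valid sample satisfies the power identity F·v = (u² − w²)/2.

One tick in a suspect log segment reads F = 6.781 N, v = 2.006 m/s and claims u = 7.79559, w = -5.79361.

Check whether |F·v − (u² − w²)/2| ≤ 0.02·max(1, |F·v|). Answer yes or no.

F·v = 6.781×2.006 = 13.6027 W.
(u² − w²)/2 = (60.7712 − 33.5659)/2 = 13.6027 W.
|Δ| = 0.0000;  2% of max(1, |F·v|) = 0.2721.

yes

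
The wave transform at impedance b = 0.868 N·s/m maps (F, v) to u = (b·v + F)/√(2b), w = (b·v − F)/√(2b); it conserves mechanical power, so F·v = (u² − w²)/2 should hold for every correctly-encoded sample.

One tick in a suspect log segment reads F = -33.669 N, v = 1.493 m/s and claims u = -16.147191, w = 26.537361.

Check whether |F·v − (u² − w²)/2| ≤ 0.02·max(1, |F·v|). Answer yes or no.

F·v = (-33.669)×1.493 = -50.267817 W.
(u² − w²)/2 = (260.731777 − 704.231529)/2 = -221.749876 W.
|Δ| = 171.482059;  2% of max(1, |F·v|) = 1.005356.

no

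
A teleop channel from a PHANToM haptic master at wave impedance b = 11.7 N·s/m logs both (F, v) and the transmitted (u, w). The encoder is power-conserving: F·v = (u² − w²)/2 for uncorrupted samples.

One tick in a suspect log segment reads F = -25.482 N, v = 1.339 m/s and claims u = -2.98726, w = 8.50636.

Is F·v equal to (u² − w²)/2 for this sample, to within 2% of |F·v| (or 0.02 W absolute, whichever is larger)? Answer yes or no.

no

F·v = (-25.482)×1.339 = -34.1204 W.
(u² − w²)/2 = (8.9237 − 72.3582)/2 = -31.7172 W.
|Δ| = 2.4032;  2% of max(1, |F·v|) = 0.6824.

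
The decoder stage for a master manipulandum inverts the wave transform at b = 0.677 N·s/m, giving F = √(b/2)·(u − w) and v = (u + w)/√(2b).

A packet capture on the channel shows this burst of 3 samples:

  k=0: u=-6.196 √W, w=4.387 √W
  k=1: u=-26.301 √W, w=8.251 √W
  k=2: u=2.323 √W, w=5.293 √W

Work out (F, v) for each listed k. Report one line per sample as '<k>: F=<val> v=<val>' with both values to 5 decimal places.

0: F=-6.15727 v=-1.55464
1: F=-20.10261 v=-15.51200
2: F=-1.72797 v=6.54512

k=0: u−w=-10.58300, u+w=-1.80900; √(b/2)=0.58181, √(2b)=1.16362; F=0.58181×(-10.583)=-6.15727, v=-1.80900/1.16362=-1.55464
k=1: u−w=-34.55200, u+w=-18.05000; √(b/2)=0.58181, √(2b)=1.16362; F=0.58181×(-34.552)=-20.10261, v=-18.05000/1.16362=-15.51200
k=2: u−w=-2.97000, u+w=7.61600; √(b/2)=0.58181, √(2b)=1.16362; F=0.58181×(-2.97)=-1.72797, v=7.61600/1.16362=6.54512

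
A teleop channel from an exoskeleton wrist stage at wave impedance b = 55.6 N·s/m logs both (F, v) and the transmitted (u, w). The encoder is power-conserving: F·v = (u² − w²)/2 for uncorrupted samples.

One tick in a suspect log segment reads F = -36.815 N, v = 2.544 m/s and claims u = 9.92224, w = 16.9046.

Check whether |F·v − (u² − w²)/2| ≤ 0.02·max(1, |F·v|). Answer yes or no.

yes

F·v = (-36.815)×2.544 = -93.65736 W.
(u² − w²)/2 = (98.45085 − 285.76550)/2 = -93.65733 W.
|Δ| = 0.00003;  2% of max(1, |F·v|) = 1.87315.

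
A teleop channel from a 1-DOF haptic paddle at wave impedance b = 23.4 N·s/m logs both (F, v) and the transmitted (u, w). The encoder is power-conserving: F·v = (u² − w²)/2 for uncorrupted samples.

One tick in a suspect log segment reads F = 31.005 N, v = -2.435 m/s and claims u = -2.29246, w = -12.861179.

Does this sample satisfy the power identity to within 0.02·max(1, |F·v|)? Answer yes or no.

no

F·v = 31.005×(-2.435) = -75.497175 W.
(u² − w²)/2 = (5.255373 − 165.409925)/2 = -80.077276 W.
|Δ| = 4.580101;  2% of max(1, |F·v|) = 1.509944.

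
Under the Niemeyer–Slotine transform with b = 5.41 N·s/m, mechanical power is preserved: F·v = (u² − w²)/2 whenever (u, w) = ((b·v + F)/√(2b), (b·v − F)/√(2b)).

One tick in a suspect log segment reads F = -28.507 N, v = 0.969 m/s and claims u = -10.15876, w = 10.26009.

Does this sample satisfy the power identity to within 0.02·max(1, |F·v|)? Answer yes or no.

F·v = (-28.507)×0.969 = -27.62328 W.
(u² − w²)/2 = (103.20040 − 105.26945)/2 = -1.03452 W.
|Δ| = 26.58876;  2% of max(1, |F·v|) = 0.55247.

no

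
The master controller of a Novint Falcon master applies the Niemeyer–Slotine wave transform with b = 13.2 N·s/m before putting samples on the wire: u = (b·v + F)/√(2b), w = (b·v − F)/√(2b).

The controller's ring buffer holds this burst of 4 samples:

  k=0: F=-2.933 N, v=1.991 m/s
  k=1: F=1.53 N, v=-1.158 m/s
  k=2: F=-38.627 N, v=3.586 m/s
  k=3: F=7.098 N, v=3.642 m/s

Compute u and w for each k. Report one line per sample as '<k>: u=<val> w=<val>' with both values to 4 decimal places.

0: u=4.5441 w=5.6858
1: u=-2.6772 w=-3.2727
2: u=1.6948 w=16.7304
3: u=10.7379 w=7.9750

k=0: b·v=13.2×1.991=26.2812; √(2b)=5.1381; u=(26.2812+(-2.933))/5.1381=4.5441, w=(26.2812−(-2.933))/5.1381=5.6858
k=1: b·v=13.2×(-1.158)=-15.2856; √(2b)=5.1381; u=(-15.2856+1.53)/5.1381=-2.6772, w=(-15.2856−1.53)/5.1381=-3.2727
k=2: b·v=13.2×3.586=47.3352; √(2b)=5.1381; u=(47.3352+(-38.627))/5.1381=1.6948, w=(47.3352−(-38.627))/5.1381=16.7304
k=3: b·v=13.2×3.642=48.0744; √(2b)=5.1381; u=(48.0744+7.098)/5.1381=10.7379, w=(48.0744−7.098)/5.1381=7.9750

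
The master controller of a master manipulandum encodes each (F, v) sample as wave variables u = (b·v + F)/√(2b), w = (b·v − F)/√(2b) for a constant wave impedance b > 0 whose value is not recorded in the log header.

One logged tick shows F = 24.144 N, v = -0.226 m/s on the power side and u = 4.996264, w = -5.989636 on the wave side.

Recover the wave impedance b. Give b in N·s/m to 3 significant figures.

u + w = -0.993372;  u + w = √(2b)·v, so √(2b) = -0.993372/(-0.226) = 4.395451.
b = (√(2b))²/2 = 19.319992/2 = 9.659996.
(Check via u − w = 2F/√(2b): u − w = 10.985900, 2F/√(2b) = 10.985903.)

b = 9.66 N·s/m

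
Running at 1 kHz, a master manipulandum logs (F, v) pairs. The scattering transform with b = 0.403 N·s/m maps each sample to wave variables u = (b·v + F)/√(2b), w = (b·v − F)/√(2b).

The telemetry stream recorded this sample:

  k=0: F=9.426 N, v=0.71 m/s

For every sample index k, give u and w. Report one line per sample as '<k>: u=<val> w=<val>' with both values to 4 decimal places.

0: u=10.8180 w=-10.1806

k=0: b·v=0.403×0.71=0.2861; √(2b)=0.8978; u=(0.2861+9.426)/0.8978=10.8180, w=(0.2861−9.426)/0.8978=-10.1806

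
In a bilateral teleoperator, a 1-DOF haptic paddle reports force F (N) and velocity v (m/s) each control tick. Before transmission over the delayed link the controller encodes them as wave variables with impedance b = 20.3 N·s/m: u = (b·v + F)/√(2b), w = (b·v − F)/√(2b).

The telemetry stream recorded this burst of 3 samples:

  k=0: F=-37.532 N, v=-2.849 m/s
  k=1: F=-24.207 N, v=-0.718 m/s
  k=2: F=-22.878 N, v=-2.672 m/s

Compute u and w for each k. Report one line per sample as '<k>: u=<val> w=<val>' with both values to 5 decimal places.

0: u=-14.96696 w=-3.18633
1: u=-6.08656 w=1.51159
2: u=-12.10324 w=-4.92224

k=0: b·v=20.3×(-2.849)=-57.83470; √(2b)=6.37181; u=(-57.83470+(-37.532))/6.37181=-14.96696, w=(-57.83470−(-37.532))/6.37181=-3.18633
k=1: b·v=20.3×(-0.718)=-14.57540; √(2b)=6.37181; u=(-14.57540+(-24.207))/6.37181=-6.08656, w=(-14.57540−(-24.207))/6.37181=1.51159
k=2: b·v=20.3×(-2.672)=-54.24160; √(2b)=6.37181; u=(-54.24160+(-22.878))/6.37181=-12.10324, w=(-54.24160−(-22.878))/6.37181=-4.92224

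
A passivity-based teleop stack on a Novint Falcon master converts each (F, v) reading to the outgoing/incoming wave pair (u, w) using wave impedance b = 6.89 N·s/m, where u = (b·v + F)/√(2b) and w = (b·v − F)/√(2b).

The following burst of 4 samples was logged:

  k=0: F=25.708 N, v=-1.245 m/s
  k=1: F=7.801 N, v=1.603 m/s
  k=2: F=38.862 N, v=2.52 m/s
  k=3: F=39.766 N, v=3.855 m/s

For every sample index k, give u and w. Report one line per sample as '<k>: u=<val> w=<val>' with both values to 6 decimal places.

0: u=4.614573 w=-9.236190
1: u=5.076764 w=0.873800
2: u=15.146187 w=-5.791588
3: u=17.867567 w=-3.557259

k=0: b·v=6.89×(-1.245)=-8.578050; √(2b)=3.712142; u=(-8.578050+25.708)/3.712142=4.614573, w=(-8.578050−25.708)/3.712142=-9.236190
k=1: b·v=6.89×1.603=11.044670; √(2b)=3.712142; u=(11.044670+7.801)/3.712142=5.076764, w=(11.044670−7.801)/3.712142=0.873800
k=2: b·v=6.89×2.52=17.362800; √(2b)=3.712142; u=(17.362800+38.862)/3.712142=15.146187, w=(17.362800−38.862)/3.712142=-5.791588
k=3: b·v=6.89×3.855=26.560950; √(2b)=3.712142; u=(26.560950+39.766)/3.712142=17.867567, w=(26.560950−39.766)/3.712142=-3.557259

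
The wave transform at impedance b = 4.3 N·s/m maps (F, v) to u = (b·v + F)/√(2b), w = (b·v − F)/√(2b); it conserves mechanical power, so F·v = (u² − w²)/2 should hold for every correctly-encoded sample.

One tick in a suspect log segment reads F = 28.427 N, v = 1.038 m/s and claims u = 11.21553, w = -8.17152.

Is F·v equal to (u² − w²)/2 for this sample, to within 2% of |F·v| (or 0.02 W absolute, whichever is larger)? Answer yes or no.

yes

F·v = 28.427×1.038 = 29.50723 W.
(u² − w²)/2 = (125.78811 − 66.77374)/2 = 29.50719 W.
|Δ| = 0.00004;  2% of max(1, |F·v|) = 0.59014.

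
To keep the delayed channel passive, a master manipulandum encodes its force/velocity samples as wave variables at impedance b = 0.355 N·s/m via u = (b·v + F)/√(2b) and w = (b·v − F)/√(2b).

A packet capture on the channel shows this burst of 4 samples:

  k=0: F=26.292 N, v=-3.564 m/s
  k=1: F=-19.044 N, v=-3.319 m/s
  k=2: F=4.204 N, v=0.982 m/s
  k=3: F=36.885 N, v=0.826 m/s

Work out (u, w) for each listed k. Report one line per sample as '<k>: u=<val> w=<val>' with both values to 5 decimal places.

0: u=29.70132 w=-32.70440
1: u=-23.99939 w=21.20275
2: u=5.40295 w=-4.57551
3: u=44.12244 w=-43.42644

k=0: b·v=0.355×(-3.564)=-1.26522; √(2b)=0.84261; u=(-1.26522+26.292)/0.84261=29.70132, w=(-1.26522−26.292)/0.84261=-32.70440
k=1: b·v=0.355×(-3.319)=-1.17824; √(2b)=0.84261; u=(-1.17824+(-19.044))/0.84261=-23.99939, w=(-1.17824−(-19.044))/0.84261=21.20275
k=2: b·v=0.355×0.982=0.34861; √(2b)=0.84261; u=(0.34861+4.204)/0.84261=5.40295, w=(0.34861−4.204)/0.84261=-4.57551
k=3: b·v=0.355×0.826=0.29323; √(2b)=0.84261; u=(0.29323+36.885)/0.84261=44.12244, w=(0.29323−36.885)/0.84261=-43.42644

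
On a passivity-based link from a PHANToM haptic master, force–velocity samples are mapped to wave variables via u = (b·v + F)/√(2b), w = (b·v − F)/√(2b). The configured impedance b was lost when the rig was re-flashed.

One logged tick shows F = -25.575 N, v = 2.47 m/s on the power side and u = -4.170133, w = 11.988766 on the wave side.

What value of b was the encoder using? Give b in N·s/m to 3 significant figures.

b = 5.01 N·s/m

u + w = 7.818633;  u + w = √(2b)·v, so √(2b) = 7.818633/2.47 = 3.165438.
b = (√(2b))²/2 = 10.020001/2 = 5.010000.
(Check via u − w = 2F/√(2b): u − w = -16.158899, 2F/√(2b) = -16.158899.)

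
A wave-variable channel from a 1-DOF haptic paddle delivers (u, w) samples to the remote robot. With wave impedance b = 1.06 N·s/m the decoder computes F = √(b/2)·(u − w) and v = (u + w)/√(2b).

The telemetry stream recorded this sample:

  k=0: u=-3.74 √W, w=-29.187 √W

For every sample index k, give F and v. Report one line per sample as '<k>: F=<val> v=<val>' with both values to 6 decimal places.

k=0: u−w=25.447000, u+w=-32.927000; √(b/2)=0.728011, √(2b)=1.456022; F=0.728011×25.447=18.525696, v=-32.927000/1.456022=-22.614356

0: F=18.525696 v=-22.614356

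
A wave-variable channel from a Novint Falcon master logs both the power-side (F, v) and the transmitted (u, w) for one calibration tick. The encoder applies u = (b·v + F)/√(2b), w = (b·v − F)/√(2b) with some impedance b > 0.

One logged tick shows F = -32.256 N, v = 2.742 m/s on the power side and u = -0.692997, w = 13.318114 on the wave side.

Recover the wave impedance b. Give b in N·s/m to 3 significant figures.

u + w = 12.625117;  u + w = √(2b)·v, so √(2b) = 12.625117/2.742 = 4.604346.
b = (√(2b))²/2 = 21.200003/2 = 10.600001.
(Check via u − w = 2F/√(2b): u − w = -14.011111, 2F/√(2b) = -14.011110.)

b = 10.6 N·s/m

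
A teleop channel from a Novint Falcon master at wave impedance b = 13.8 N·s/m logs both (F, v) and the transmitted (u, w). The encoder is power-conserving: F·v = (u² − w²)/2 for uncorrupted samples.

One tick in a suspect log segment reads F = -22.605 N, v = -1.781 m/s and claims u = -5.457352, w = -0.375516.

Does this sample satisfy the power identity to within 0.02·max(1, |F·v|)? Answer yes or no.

F·v = (-22.605)×(-1.781) = 40.259505 W.
(u² − w²)/2 = (29.782691 − 0.141012)/2 = 14.820839 W.
|Δ| = 25.438666;  2% of max(1, |F·v|) = 0.805190.

no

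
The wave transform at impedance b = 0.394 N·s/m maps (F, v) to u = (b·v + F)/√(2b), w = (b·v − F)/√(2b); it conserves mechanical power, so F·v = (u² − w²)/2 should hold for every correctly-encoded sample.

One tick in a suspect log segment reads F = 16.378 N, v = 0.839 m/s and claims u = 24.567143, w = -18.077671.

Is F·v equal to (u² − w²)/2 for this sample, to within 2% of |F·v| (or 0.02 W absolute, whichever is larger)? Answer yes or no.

no

F·v = 16.378×0.839 = 13.741142 W.
(u² − w²)/2 = (603.544515 − 326.802189)/2 = 138.371163 W.
|Δ| = 124.630021;  2% of max(1, |F·v|) = 0.274823.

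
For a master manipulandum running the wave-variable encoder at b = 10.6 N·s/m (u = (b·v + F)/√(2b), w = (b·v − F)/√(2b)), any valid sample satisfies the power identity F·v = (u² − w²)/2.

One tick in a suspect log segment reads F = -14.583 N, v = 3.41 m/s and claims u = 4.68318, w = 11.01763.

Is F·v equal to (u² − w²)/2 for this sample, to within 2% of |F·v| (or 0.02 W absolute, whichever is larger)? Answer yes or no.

yes

F·v = (-14.583)×3.41 = -49.72803 W.
(u² − w²)/2 = (21.93217 − 121.38817)/2 = -49.72800 W.
|Δ| = 0.00003;  2% of max(1, |F·v|) = 0.99456.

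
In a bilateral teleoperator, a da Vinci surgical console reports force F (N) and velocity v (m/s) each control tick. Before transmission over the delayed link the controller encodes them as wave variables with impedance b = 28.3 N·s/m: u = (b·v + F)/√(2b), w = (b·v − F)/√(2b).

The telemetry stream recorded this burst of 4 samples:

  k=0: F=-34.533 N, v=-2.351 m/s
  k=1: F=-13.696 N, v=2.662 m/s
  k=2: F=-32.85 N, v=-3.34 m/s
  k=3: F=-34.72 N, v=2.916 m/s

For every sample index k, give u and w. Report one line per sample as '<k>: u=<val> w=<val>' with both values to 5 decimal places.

k=0: b·v=28.3×(-2.351)=-66.53330; √(2b)=7.52330; u=(-66.53330+(-34.533))/7.52330=-13.43378, w=(-66.53330−(-34.533))/7.52330=-4.25349
k=1: b·v=28.3×2.662=75.33460; √(2b)=7.52330; u=(75.33460+(-13.696))/7.52330=8.19303, w=(75.33460−(-13.696))/7.52330=11.83399
k=2: b·v=28.3×(-3.34)=-94.52200; √(2b)=7.52330; u=(-94.52200+(-32.85))/7.52330=-16.93034, w=(-94.52200−(-32.85))/7.52330=-8.19747
k=3: b·v=28.3×2.916=82.52280; √(2b)=7.52330; u=(82.52280+(-34.72))/7.52330=6.35397, w=(82.52280−(-34.72))/7.52330=15.58397

0: u=-13.43378 w=-4.25349
1: u=8.19303 w=11.83399
2: u=-16.93034 w=-8.19747
3: u=6.35397 w=15.58397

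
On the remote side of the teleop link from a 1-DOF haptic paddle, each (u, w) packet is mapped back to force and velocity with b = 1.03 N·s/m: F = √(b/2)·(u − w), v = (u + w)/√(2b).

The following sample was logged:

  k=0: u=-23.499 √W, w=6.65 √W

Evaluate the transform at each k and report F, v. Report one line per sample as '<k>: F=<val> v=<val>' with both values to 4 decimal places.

0: F=-21.6360 v=-11.7393

k=0: u−w=-30.1490, u+w=-16.8490; √(b/2)=0.7176, √(2b)=1.4353; F=0.7176×(-30.149)=-21.6360, v=-16.8490/1.4353=-11.7393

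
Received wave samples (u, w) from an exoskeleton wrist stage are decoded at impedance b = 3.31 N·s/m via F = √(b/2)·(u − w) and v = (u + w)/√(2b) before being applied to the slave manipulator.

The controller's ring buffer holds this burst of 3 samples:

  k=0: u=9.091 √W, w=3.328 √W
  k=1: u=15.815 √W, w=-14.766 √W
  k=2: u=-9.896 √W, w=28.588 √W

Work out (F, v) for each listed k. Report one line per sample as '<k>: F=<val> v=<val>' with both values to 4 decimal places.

k=0: u−w=5.7630, u+w=12.4190; √(b/2)=1.2865, √(2b)=2.5729; F=1.2865×5.763=7.4139, v=12.4190/2.5729=4.8268
k=1: u−w=30.5810, u+w=1.0490; √(b/2)=1.2865, √(2b)=2.5729; F=1.2865×30.581=39.3415, v=1.0490/2.5729=0.4077
k=2: u−w=-38.4840, u+w=18.6920; √(b/2)=1.2865, √(2b)=2.5729; F=1.2865×(-38.484)=-49.5084, v=18.6920/2.5729=7.2649

0: F=7.4139 v=4.8268
1: F=39.3415 v=0.4077
2: F=-49.5084 v=7.2649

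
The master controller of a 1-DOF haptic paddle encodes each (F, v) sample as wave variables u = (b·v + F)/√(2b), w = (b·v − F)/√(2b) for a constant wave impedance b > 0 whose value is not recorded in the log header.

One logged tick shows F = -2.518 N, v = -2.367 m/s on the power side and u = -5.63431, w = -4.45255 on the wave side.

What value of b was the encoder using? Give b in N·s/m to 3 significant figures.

u + w = -10.08686;  u + w = √(2b)·v, so √(2b) = -10.08686/(-2.367) = 4.26145.
b = (√(2b))²/2 = 18.15998/2 = 9.07999.
(Check via u − w = 2F/√(2b): u − w = -1.18176, 2F/√(2b) = -1.18176.)

b = 9.08 N·s/m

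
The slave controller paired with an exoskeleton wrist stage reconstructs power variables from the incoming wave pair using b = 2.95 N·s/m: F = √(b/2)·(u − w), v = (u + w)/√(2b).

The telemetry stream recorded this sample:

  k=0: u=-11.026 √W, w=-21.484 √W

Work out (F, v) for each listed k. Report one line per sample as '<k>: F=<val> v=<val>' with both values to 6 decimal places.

0: F=12.701197 v=-13.384155

k=0: u−w=10.458000, u+w=-32.510000; √(b/2)=1.214496, √(2b)=2.428992; F=1.214496×10.458=12.701197, v=-32.510000/2.428992=-13.384155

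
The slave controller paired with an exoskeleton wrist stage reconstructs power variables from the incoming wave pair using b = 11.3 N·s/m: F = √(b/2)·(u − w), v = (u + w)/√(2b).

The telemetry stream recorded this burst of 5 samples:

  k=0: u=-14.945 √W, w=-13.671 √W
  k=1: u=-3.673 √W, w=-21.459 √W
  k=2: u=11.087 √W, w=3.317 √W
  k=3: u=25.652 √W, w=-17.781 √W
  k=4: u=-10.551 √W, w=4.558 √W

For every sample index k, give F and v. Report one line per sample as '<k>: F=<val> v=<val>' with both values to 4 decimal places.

0: F=-3.0283 v=-6.0194
1: F=42.2768 v=-5.2866
2: F=18.4691 v=3.0299
3: F=103.2391 v=1.6557
4: F=-35.9137 v=-1.2606

k=0: u−w=-1.2740, u+w=-28.6160; √(b/2)=2.3770, √(2b)=4.7539; F=2.3770×(-1.274)=-3.0283, v=-28.6160/4.7539=-6.0194
k=1: u−w=17.7860, u+w=-25.1320; √(b/2)=2.3770, √(2b)=4.7539; F=2.3770×17.786=42.2768, v=-25.1320/4.7539=-5.2866
k=2: u−w=7.7700, u+w=14.4040; √(b/2)=2.3770, √(2b)=4.7539; F=2.3770×7.77=18.4691, v=14.4040/4.7539=3.0299
k=3: u−w=43.4330, u+w=7.8710; √(b/2)=2.3770, √(2b)=4.7539; F=2.3770×43.433=103.2391, v=7.8710/4.7539=1.6557
k=4: u−w=-15.1090, u+w=-5.9930; √(b/2)=2.3770, √(2b)=4.7539; F=2.3770×(-15.109)=-35.9137, v=-5.9930/4.7539=-1.2606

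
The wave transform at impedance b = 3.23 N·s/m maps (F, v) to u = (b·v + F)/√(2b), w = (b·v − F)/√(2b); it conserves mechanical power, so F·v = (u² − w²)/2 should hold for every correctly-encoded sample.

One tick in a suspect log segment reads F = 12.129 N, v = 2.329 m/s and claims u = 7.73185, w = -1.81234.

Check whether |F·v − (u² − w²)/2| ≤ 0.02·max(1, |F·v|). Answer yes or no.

yes

F·v = 12.129×2.329 = 28.2484 W.
(u² − w²)/2 = (59.7815 − 3.2846)/2 = 28.2485 W.
|Δ| = 0.0000;  2% of max(1, |F·v|) = 0.5650.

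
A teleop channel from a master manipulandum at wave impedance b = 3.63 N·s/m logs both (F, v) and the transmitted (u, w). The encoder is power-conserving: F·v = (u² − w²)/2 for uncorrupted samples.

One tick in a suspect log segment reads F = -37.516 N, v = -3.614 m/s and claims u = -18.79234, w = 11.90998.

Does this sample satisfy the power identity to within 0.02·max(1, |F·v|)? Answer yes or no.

F·v = (-37.516)×(-3.614) = 135.58282 W.
(u² − w²)/2 = (353.15204 − 141.84762)/2 = 105.65221 W.
|Δ| = 29.93061;  2% of max(1, |F·v|) = 2.71166.

no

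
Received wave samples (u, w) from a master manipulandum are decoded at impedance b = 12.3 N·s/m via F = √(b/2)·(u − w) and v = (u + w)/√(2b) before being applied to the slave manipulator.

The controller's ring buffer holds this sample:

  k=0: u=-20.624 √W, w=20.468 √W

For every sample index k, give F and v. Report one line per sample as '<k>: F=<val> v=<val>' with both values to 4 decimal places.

0: F=-101.9048 v=-0.0315

k=0: u−w=-41.0920, u+w=-0.1560; √(b/2)=2.4799, √(2b)=4.9598; F=2.4799×(-41.092)=-101.9048, v=-0.1560/4.9598=-0.0315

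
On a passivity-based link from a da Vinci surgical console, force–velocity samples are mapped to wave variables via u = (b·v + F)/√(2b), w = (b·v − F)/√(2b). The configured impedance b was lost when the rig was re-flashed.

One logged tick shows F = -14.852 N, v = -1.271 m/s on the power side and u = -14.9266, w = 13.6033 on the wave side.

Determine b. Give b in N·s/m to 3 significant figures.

u + w = -1.3233;  u + w = √(2b)·v, so √(2b) = -1.3233/(-1.271) = 1.0411.
b = (√(2b))²/2 = 1.0840/2 = 0.5420.
(Check via u − w = 2F/√(2b): u − w = -28.5299, 2F/√(2b) = -28.5300.)

b = 0.542 N·s/m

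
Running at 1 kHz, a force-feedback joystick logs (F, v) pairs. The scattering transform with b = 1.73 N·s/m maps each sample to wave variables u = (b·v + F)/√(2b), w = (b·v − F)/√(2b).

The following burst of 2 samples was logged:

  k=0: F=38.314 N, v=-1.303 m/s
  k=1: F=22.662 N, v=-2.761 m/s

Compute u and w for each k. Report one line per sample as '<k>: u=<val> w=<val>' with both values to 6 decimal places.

0: u=19.385874 w=-21.809594
1: u=9.615288 w=-14.751045

k=0: b·v=1.73×(-1.303)=-2.254190; √(2b)=1.860108; u=(-2.254190+38.314)/1.860108=19.385874, w=(-2.254190−38.314)/1.860108=-21.809594
k=1: b·v=1.73×(-2.761)=-4.776530; √(2b)=1.860108; u=(-4.776530+22.662)/1.860108=9.615288, w=(-4.776530−22.662)/1.860108=-14.751045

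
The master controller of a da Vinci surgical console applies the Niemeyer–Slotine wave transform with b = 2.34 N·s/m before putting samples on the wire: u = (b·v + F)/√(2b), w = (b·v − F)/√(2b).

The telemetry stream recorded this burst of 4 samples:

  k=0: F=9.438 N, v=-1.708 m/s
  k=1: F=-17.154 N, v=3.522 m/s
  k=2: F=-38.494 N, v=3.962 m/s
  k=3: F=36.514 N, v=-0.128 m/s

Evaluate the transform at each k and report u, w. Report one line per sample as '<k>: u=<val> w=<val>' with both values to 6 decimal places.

0: u=2.515233 w=-6.210202
1: u=-4.119814 w=11.739065
2: u=-13.508300 w=22.079416
3: u=16.740149 w=-17.017056

k=0: b·v=2.34×(-1.708)=-3.996720; √(2b)=2.163331; u=(-3.996720+9.438)/2.163331=2.515233, w=(-3.996720−9.438)/2.163331=-6.210202
k=1: b·v=2.34×3.522=8.241480; √(2b)=2.163331; u=(8.241480+(-17.154))/2.163331=-4.119814, w=(8.241480−(-17.154))/2.163331=11.739065
k=2: b·v=2.34×3.962=9.271080; √(2b)=2.163331; u=(9.271080+(-38.494))/2.163331=-13.508300, w=(9.271080−(-38.494))/2.163331=22.079416
k=3: b·v=2.34×(-0.128)=-0.299520; √(2b)=2.163331; u=(-0.299520+36.514)/2.163331=16.740149, w=(-0.299520−36.514)/2.163331=-17.017056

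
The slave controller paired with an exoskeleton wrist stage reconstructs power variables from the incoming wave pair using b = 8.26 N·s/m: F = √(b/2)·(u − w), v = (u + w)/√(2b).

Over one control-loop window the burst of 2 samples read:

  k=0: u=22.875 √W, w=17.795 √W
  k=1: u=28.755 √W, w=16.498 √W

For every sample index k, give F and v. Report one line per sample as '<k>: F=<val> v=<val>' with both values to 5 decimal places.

k=0: u−w=5.08000, u+w=40.67000; √(b/2)=2.03224, √(2b)=4.06448; F=2.03224×5.08=10.32378, v=40.67000/4.06448=10.00620
k=1: u−w=12.25700, u+w=45.25300; √(b/2)=2.03224, √(2b)=4.06448; F=2.03224×12.257=24.90917, v=45.25300/4.06448=11.13377

0: F=10.32378 v=10.00620
1: F=24.90917 v=11.13377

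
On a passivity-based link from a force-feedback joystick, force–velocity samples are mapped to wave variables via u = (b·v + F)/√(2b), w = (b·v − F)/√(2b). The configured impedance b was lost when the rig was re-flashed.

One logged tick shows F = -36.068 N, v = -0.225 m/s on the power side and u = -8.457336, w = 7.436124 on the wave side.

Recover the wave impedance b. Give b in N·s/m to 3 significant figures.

u + w = -1.021212;  u + w = √(2b)·v, so √(2b) = -1.021212/(-0.225) = 4.538720.
b = (√(2b))²/2 = 20.599979/2 = 10.299990.
(Check via u − w = 2F/√(2b): u − w = -15.893460, 2F/√(2b) = -15.893468.)

b = 10.3 N·s/m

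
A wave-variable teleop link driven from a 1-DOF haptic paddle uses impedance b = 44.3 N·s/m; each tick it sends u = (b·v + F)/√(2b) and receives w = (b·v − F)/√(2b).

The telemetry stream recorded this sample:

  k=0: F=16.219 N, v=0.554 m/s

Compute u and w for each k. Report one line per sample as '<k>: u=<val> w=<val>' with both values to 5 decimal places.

0: u=4.33042 w=0.88425

k=0: b·v=44.3×0.554=24.54220; √(2b)=9.41276; u=(24.54220+16.219)/9.41276=4.33042, w=(24.54220−16.219)/9.41276=0.88425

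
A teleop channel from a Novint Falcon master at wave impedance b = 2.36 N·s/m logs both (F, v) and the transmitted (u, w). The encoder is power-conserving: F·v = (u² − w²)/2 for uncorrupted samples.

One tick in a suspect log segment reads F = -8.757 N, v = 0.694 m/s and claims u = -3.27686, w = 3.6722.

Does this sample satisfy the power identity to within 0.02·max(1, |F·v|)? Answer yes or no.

no

F·v = (-8.757)×0.694 = -6.07736 W.
(u² − w²)/2 = (10.73781 − 13.48505)/2 = -1.37362 W.
|Δ| = 4.70374;  2% of max(1, |F·v|) = 0.12155.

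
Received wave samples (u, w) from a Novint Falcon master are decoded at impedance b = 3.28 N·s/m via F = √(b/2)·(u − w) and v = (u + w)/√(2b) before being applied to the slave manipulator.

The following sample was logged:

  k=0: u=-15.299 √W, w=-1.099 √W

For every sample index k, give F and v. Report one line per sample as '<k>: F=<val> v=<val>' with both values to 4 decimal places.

0: F=-18.1849 v=-6.4023

k=0: u−w=-14.2000, u+w=-16.3980; √(b/2)=1.2806, √(2b)=2.5612; F=1.2806×(-14.2)=-18.1849, v=-16.3980/2.5612=-6.4023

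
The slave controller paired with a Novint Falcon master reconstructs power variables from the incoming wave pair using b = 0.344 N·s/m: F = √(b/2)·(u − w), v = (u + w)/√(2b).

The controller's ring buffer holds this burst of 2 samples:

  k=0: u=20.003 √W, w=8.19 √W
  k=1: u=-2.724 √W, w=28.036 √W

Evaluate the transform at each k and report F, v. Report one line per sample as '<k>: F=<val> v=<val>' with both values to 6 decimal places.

0: F=4.899192 v=33.989680
1: F=-12.757059 v=30.516326

k=0: u−w=11.813000, u+w=28.193000; √(b/2)=0.414729, √(2b)=0.829458; F=0.414729×11.813=4.899192, v=28.193000/0.829458=33.989680
k=1: u−w=-30.760000, u+w=25.312000; √(b/2)=0.414729, √(2b)=0.829458; F=0.414729×(-30.76)=-12.757059, v=25.312000/0.829458=30.516326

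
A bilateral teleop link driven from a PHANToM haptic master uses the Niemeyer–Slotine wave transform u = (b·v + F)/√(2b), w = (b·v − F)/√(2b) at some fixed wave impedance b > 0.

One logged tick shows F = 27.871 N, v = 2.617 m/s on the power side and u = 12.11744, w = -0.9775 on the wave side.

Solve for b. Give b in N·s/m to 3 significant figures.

b = 9.06 N·s/m

u + w = 11.1399;  u + w = √(2b)·v, so √(2b) = 11.1399/2.617 = 4.2568.
b = (√(2b))²/2 = 18.1200/2 = 9.0600.
(Check via u − w = 2F/√(2b): u − w = 13.0949, 2F/√(2b) = 13.0949.)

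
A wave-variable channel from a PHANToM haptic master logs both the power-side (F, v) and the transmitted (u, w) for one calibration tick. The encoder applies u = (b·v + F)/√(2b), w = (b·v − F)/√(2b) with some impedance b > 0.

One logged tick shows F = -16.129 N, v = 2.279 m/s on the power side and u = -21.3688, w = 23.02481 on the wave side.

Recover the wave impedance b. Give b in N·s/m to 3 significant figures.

u + w = 1.65601;  u + w = √(2b)·v, so √(2b) = 1.65601/2.279 = 0.72664.
b = (√(2b))²/2 = 0.52800/2 = 0.26400.
(Check via u − w = 2F/√(2b): u − w = -44.39361, 2F/√(2b) = -44.39344.)

b = 0.264 N·s/m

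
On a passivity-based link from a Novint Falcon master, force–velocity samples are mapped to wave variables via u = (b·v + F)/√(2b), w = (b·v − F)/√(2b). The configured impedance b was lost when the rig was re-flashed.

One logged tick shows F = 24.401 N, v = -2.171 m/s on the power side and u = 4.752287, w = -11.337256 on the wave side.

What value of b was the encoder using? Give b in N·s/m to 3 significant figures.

u + w = -6.584969;  u + w = √(2b)·v, so √(2b) = -6.584969/(-2.171) = 3.033150.
b = (√(2b))²/2 = 9.200000/2 = 4.600000.
(Check via u − w = 2F/√(2b): u − w = 16.089543, 2F/√(2b) = 16.089543.)

b = 4.6 N·s/m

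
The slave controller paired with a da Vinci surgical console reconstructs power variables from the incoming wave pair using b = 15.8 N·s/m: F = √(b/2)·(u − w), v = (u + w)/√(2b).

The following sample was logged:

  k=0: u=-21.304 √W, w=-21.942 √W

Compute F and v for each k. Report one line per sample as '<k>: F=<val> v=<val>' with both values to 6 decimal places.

0: F=1.793223 v=-7.693118

k=0: u−w=0.638000, u+w=-43.246000; √(b/2)=2.810694, √(2b)=5.621388; F=2.810694×0.638=1.793223, v=-43.246000/5.621388=-7.693118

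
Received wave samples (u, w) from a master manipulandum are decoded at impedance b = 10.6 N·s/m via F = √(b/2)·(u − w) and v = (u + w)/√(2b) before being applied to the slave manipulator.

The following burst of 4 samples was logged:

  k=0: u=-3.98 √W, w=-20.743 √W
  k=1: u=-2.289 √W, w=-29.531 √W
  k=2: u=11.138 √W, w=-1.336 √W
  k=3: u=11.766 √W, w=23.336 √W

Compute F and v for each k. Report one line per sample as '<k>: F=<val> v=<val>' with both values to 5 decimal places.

0: F=38.59132 v=-5.36949
1: F=62.71579 v=-6.91086
2: F=28.71730 v=2.12886
3: F=-26.63614 v=7.62367

k=0: u−w=16.76300, u+w=-24.72300; √(b/2)=2.30217, √(2b)=4.60435; F=2.30217×16.763=38.59132, v=-24.72300/4.60435=-5.36949
k=1: u−w=27.24200, u+w=-31.82000; √(b/2)=2.30217, √(2b)=4.60435; F=2.30217×27.242=62.71579, v=-31.82000/4.60435=-6.91086
k=2: u−w=12.47400, u+w=9.80200; √(b/2)=2.30217, √(2b)=4.60435; F=2.30217×12.474=28.71730, v=9.80200/4.60435=2.12886
k=3: u−w=-11.57000, u+w=35.10200; √(b/2)=2.30217, √(2b)=4.60435; F=2.30217×(-11.57)=-26.63614, v=35.10200/4.60435=7.62367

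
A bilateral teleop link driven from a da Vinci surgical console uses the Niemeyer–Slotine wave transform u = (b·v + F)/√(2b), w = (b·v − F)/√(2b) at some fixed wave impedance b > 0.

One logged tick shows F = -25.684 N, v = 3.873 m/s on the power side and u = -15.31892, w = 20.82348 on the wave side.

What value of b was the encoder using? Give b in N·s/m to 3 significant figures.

u + w = 5.5046;  u + w = √(2b)·v, so √(2b) = 5.5046/3.873 = 1.4213.
b = (√(2b))²/2 = 2.0200/2 = 1.0100.
(Check via u − w = 2F/√(2b): u − w = -36.1424, 2F/√(2b) = -36.1424.)

b = 1.01 N·s/m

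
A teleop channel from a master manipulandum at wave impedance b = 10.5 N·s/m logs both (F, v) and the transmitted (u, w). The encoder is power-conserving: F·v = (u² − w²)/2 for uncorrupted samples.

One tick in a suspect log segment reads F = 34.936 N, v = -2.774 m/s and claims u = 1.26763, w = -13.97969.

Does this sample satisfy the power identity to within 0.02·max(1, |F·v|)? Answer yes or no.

yes

F·v = 34.936×(-2.774) = -96.91246 W.
(u² − w²)/2 = (1.60689 − 195.43173)/2 = -96.91242 W.
|Δ| = 0.00004;  2% of max(1, |F·v|) = 1.93825.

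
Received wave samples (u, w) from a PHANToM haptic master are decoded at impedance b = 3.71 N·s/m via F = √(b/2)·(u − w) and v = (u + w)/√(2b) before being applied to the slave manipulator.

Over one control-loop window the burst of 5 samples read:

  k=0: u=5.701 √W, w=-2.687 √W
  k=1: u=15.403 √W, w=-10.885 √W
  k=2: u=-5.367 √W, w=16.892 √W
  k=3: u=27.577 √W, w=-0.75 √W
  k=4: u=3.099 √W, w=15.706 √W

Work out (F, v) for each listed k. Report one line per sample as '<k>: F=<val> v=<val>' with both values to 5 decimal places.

k=0: u−w=8.38800, u+w=3.01400; √(b/2)=1.36198, √(2b)=2.72397; F=1.36198×8.388=11.42432, v=3.01400/2.72397=1.10647
k=1: u−w=26.28800, u+w=4.51800; √(b/2)=1.36198, √(2b)=2.72397; F=1.36198×26.288=35.80383, v=4.51800/2.72397=1.65861
k=2: u−w=-22.25900, u+w=11.52500; √(b/2)=1.36198, √(2b)=2.72397; F=1.36198×(-22.259)=-30.31640, v=11.52500/2.72397=4.23096
k=3: u−w=28.32700, u+w=26.82700; √(b/2)=1.36198, √(2b)=2.72397; F=1.36198×28.327=38.58092, v=26.82700/2.72397=9.84850
k=4: u−w=-12.60700, u+w=18.80500; √(b/2)=1.36198, √(2b)=2.72397; F=1.36198×(-12.607)=-17.17053, v=18.80500/2.72397=6.90353

0: F=11.42432 v=1.10647
1: F=35.80383 v=1.65861
2: F=-30.31640 v=4.23096
3: F=38.58092 v=9.84850
4: F=-17.17053 v=6.90353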